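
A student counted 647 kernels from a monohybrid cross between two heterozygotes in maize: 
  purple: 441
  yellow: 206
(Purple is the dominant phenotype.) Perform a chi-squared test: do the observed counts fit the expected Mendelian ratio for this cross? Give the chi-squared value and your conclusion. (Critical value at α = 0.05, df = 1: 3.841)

16.141; not consistent

For a monohybrid cross between heterozygotes with complete dominance, the expected phenotypic ratio is 3:1.
Expected counts for N = 647 under a 3:1 ratio (total parts = 4):
  purple: 647 × 3/4 = 485.25
  yellow: 647 × 1/4 = 161.75
χ² = Σ (O − E)² / E
  purple: (441 − 485.25)² / 485.25 = 4.0352
  yellow: (206 − 161.75)² / 161.75 = 12.1055
χ² = 4.0352 + 12.1055 = 16.1407 ≈ 16.141
Degrees of freedom = 2 − 1 = 1; critical value at α = 0.05 is 3.841.
Since 16.141 > 3.841, we reject the null hypothesis — the data do not fit the 3:1 ratio.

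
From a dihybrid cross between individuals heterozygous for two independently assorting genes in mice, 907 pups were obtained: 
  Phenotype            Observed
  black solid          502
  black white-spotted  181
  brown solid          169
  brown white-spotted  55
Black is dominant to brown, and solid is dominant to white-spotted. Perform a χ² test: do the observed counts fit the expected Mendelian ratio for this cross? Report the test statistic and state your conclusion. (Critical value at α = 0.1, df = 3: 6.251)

0.892; consistent

A dihybrid F₂ with independent assortment and complete dominance at both loci gives a 9:3:3:1 phenotypic ratio.
Under the 9:3:3:1 hypothesis (Σ ratio = 16, N = 907):
  black solid: 907 × 9/16 = 510.1875
  black white-spotted: 907 × 3/16 = 170.0625
  brown solid: 907 × 3/16 = 170.0625
  brown white-spotted: 907 × 1/16 = 56.6875
χ² = Σ (O − E)² / E
  black solid: (502 − 510.1875)² / 510.1875 = 0.1314
  black white-spotted: (181 − 170.0625)² / 170.0625 = 0.7034
  brown solid: (169 − 170.0625)² / 170.0625 = 0.0066
  brown white-spotted: (55 − 56.6875)² / 56.6875 = 0.0502
χ² = 0.1314 + 0.7034 + 0.0066 + 0.0502 = 0.8916 ≈ 0.892
Degrees of freedom = 4 − 1 = 3; critical value at α = 0.1 is 6.251.
Since 0.892 < 6.251, we fail to reject the null hypothesis — the data are consistent with the 9:3:3:1 ratio.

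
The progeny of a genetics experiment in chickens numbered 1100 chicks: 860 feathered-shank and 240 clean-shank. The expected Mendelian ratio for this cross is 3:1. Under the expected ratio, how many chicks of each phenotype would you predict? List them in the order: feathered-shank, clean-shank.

825, 275

Expected counts for N = 1100 under a 3:1 ratio (total parts = 4):
  feathered-shank: 1100 × 3/4 = 825
  clean-shank: 1100 × 1/4 = 275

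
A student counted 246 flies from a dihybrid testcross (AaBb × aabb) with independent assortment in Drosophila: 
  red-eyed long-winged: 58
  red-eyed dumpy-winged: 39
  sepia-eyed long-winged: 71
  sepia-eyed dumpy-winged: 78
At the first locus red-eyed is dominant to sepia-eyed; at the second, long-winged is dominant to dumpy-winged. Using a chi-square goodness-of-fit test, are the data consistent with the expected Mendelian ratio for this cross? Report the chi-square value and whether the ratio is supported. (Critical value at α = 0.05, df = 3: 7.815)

14.325; not consistent

A dihybrid testcross with independent assortment gives a 1:1:1:1 ratio.
The 1:1:1:1 ratio has 4 parts, so with N = 246 the expected counts are:
  red-eyed long-winged: 246 × 1/4 = 61.5
  red-eyed dumpy-winged: 246 × 1/4 = 61.5
  sepia-eyed long-winged: 246 × 1/4 = 61.5
  sepia-eyed dumpy-winged: 246 × 1/4 = 61.5
χ² = Σ (O − E)² / E
  red-eyed long-winged: (58 − 61.5)² / 61.5 = 0.1992
  red-eyed dumpy-winged: (39 − 61.5)² / 61.5 = 8.2317
  sepia-eyed long-winged: (71 − 61.5)² / 61.5 = 1.4675
  sepia-eyed dumpy-winged: (78 − 61.5)² / 61.5 = 4.4268
χ² = 0.1992 + 8.2317 + 1.4675 + 4.4268 = 14.3252 ≈ 14.325
Degrees of freedom = 4 − 1 = 3; critical value at α = 0.05 is 7.815.
Since 14.325 > 7.815, we reject the null hypothesis — the data do not fit the 1:1:1:1 ratio.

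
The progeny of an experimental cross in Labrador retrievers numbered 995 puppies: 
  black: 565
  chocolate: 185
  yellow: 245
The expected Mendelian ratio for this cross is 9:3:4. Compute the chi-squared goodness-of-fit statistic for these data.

0.120

Expected counts for N = 995 under a 9:3:4 ratio (total parts = 16):
  black: 995 × 9/16 = 559.6875
  chocolate: 995 × 3/16 = 186.5625
  yellow: 995 × 4/16 = 248.75
χ² = Σ (O − E)² / E
  black: (565 − 559.6875)² / 559.6875 = 0.0504
  chocolate: (185 − 186.5625)² / 186.5625 = 0.0131
  yellow: (245 − 248.75)² / 248.75 = 0.0565
χ² = 0.0504 + 0.0131 + 0.0565 = 0.120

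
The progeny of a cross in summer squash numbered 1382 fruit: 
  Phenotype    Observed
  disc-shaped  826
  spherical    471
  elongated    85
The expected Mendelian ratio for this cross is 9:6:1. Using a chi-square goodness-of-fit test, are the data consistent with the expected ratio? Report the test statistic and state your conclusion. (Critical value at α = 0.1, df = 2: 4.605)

7.371; not consistent

The 9:6:1 ratio has 16 parts, so with N = 1382 the expected counts are:
  disc-shaped: 1382 × 9/16 = 777.375
  spherical: 1382 × 6/16 = 518.25
  elongated: 1382 × 1/16 = 86.375
χ² = Σ (O − E)² / E
  disc-shaped: (826 − 777.375)² / 777.375 = 3.0415
  spherical: (471 − 518.25)² / 518.25 = 4.3079
  elongated: (85 − 86.375)² / 86.375 = 0.0219
χ² = 3.0415 + 4.3079 + 0.0219 = 7.3713 ≈ 7.371
Degrees of freedom = 3 − 1 = 2; critical value at α = 0.1 is 4.605.
Since 7.371 > 4.605, we reject the null hypothesis — the data do not fit the 9:6:1 ratio.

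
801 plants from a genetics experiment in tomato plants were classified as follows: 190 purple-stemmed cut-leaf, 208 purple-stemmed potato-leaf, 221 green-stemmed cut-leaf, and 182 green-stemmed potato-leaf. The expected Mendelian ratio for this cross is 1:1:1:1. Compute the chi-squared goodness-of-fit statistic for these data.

Under the 1:1:1:1 hypothesis (Σ ratio = 4, N = 801):
  purple-stemmed cut-leaf: 801 × 1/4 = 200.25
  purple-stemmed potato-leaf: 801 × 1/4 = 200.25
  green-stemmed cut-leaf: 801 × 1/4 = 200.25
  green-stemmed potato-leaf: 801 × 1/4 = 200.25
χ² = Σ (O − E)² / E
  purple-stemmed cut-leaf: (190 − 200.25)² / 200.25 = 0.5247
  purple-stemmed potato-leaf: (208 − 200.25)² / 200.25 = 0.2999
  green-stemmed cut-leaf: (221 − 200.25)² / 200.25 = 2.1501
  green-stemmed potato-leaf: (182 − 200.25)² / 200.25 = 1.6632
χ² = 0.5247 + 0.2999 + 2.1501 + 1.6632 = 4.6379 ≈ 4.638

4.638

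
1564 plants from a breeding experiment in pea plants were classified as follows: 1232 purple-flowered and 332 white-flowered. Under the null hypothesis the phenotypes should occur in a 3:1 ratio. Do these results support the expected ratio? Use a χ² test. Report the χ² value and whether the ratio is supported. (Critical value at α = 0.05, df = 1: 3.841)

The 3:1 ratio has 4 parts, so with N = 1564 the expected counts are:
  purple-flowered: 1564 × 3/4 = 1173
  white-flowered: 1564 × 1/4 = 391
χ² = Σ (O − E)² / E
  purple-flowered: (1232 − 1173)² / 1173 = 2.9676
  white-flowered: (332 − 391)² / 391 = 8.9028
χ² = 2.9676 + 8.9028 = 11.8704 ≈ 11.870
Degrees of freedom = 2 − 1 = 1; critical value at α = 0.05 is 3.841.
Since 11.870 > 3.841, we reject the null hypothesis — the data do not fit the 3:1 ratio.

11.870; not consistent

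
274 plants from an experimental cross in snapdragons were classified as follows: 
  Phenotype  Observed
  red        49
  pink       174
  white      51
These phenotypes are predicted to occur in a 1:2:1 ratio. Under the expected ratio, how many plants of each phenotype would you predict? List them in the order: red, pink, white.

68.5, 137, 68.5

Under the 1:2:1 hypothesis (Σ ratio = 4, N = 274):
  red: 274 × 1/4 = 68.5
  pink: 274 × 2/4 = 137
  white: 274 × 1/4 = 68.5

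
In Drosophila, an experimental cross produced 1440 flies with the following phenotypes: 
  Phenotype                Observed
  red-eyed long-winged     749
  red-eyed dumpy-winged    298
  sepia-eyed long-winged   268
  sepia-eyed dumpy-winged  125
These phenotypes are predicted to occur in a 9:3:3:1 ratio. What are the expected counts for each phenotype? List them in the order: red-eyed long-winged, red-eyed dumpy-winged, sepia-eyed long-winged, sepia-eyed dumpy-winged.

810, 270, 270, 90

Expected counts for N = 1440 under a 9:3:3:1 ratio (total parts = 16):
  red-eyed long-winged: 1440 × 9/16 = 810
  red-eyed dumpy-winged: 1440 × 3/16 = 270
  sepia-eyed long-winged: 1440 × 3/16 = 270
  sepia-eyed dumpy-winged: 1440 × 1/16 = 90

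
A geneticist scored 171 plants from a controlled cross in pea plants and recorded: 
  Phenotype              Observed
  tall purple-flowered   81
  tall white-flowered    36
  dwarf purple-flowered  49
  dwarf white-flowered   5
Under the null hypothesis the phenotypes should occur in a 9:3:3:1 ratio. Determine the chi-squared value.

Expected counts for N = 171 under a 9:3:3:1 ratio (total parts = 16):
  tall purple-flowered: 171 × 9/16 = 96.1875
  tall white-flowered: 171 × 3/16 = 32.0625
  dwarf purple-flowered: 171 × 3/16 = 32.0625
  dwarf white-flowered: 171 × 1/16 = 10.6875
χ² = Σ (O − E)² / E
  tall purple-flowered: (81 − 96.1875)² / 96.1875 = 2.3980
  tall white-flowered: (36 − 32.0625)² / 32.0625 = 0.4836
  dwarf purple-flowered: (49 − 32.0625)² / 32.0625 = 8.9475
  dwarf white-flowered: (5 − 10.6875)² / 10.6875 = 3.0267
χ² = 2.3980 + 0.4836 + 8.9475 + 3.0267 = 14.8558 ≈ 14.856

14.856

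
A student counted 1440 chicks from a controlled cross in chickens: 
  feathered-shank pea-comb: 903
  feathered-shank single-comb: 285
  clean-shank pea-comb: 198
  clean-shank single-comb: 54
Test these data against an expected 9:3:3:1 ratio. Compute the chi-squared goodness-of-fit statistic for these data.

Total ratio parts = 16. Expected numbers out of 1440:
  feathered-shank pea-comb: 1440 × 9/16 = 810
  feathered-shank single-comb: 1440 × 3/16 = 270
  clean-shank pea-comb: 1440 × 3/16 = 270
  clean-shank single-comb: 1440 × 1/16 = 90
χ² = Σ (O − E)² / E
  feathered-shank pea-comb: (903 − 810)² / 810 = 10.6778
  feathered-shank single-comb: (285 − 270)² / 270 = 0.8333
  clean-shank pea-comb: (198 − 270)² / 270 = 19.2000
  clean-shank single-comb: (54 − 90)² / 90 = 14.4000
χ² = 10.6778 + 0.8333 + 19.2000 + 14.4000 = 45.1111 ≈ 45.111

45.111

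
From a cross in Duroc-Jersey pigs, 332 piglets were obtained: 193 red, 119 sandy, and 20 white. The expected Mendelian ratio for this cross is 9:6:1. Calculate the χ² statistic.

0.479

Expected counts for N = 332 under a 9:6:1 ratio (total parts = 16):
  red: 332 × 9/16 = 186.75
  sandy: 332 × 6/16 = 124.5
  white: 332 × 1/16 = 20.75
χ² = Σ (O − E)² / E
  red: (193 − 186.75)² / 186.75 = 0.2092
  sandy: (119 − 124.5)² / 124.5 = 0.2430
  white: (20 − 20.75)² / 20.75 = 0.0271
χ² = 0.2092 + 0.2430 + 0.0271 = 0.4793 ≈ 0.479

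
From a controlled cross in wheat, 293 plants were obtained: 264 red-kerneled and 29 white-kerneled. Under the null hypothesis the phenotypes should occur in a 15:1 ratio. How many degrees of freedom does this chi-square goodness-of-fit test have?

A goodness-of-fit test with 2 phenotype classes has df = 2 − 1 = 1.

1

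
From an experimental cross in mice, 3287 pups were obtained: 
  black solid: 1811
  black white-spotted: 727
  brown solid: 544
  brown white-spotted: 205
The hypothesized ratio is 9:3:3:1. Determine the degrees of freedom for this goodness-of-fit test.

A goodness-of-fit test with 4 phenotype classes has df = 4 − 1 = 3.

3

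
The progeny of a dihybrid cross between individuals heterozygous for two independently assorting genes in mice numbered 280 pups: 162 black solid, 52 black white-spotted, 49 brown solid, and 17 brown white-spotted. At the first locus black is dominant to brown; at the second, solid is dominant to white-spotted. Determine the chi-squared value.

0.381

A dihybrid F₂ with independent assortment and complete dominance at both loci gives a 9:3:3:1 phenotypic ratio.
Total ratio parts = 16. Expected numbers out of 280:
  black solid: 280 × 9/16 = 157.5
  black white-spotted: 280 × 3/16 = 52.5
  brown solid: 280 × 3/16 = 52.5
  brown white-spotted: 280 × 1/16 = 17.5
χ² = Σ (O − E)² / E
  black solid: (162 − 157.5)² / 157.5 = 0.1286
  black white-spotted: (52 − 52.5)² / 52.5 = 0.0048
  brown solid: (49 − 52.5)² / 52.5 = 0.2333
  brown white-spotted: (17 − 17.5)² / 17.5 = 0.0143
χ² = 0.1286 + 0.0048 + 0.2333 + 0.0143 = 0.381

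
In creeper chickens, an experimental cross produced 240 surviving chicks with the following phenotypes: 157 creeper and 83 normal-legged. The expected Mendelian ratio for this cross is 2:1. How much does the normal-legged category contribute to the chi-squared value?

0.113

Under the 2:1 hypothesis (Σ ratio = 3, N = 240):
  creeper: 240 × 2/3 = 160
  normal-legged: 240 × 1/3 = 80
Contribution of normal-legged: (83 − 80)² / 80 = 0.1125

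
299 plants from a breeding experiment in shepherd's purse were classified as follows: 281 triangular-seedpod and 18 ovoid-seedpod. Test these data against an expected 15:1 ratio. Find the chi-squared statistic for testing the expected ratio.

0.027

Under the 15:1 hypothesis (Σ ratio = 16, N = 299):
  triangular-seedpod: 299 × 15/16 = 280.3125
  ovoid-seedpod: 299 × 1/16 = 18.6875
χ² = Σ (O − E)² / E
  triangular-seedpod: (281 − 280.3125)² / 280.3125 = 0.0017
  ovoid-seedpod: (18 − 18.6875)² / 18.6875 = 0.0253
χ² = 0.0017 + 0.0253 = 0.027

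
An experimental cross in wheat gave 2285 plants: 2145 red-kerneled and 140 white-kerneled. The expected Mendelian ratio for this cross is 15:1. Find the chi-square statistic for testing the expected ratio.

The 15:1 ratio has 16 parts, so with N = 2285 the expected counts are:
  red-kerneled: 2285 × 15/16 = 2142.1875
  white-kerneled: 2285 × 1/16 = 142.8125
χ² = Σ (O − E)² / E
  red-kerneled: (2145 − 2142.1875)² / 2142.1875 = 0.0037
  white-kerneled: (140 − 142.8125)² / 142.8125 = 0.0554
χ² = 0.0037 + 0.0554 = 0.0591 ≈ 0.059

0.059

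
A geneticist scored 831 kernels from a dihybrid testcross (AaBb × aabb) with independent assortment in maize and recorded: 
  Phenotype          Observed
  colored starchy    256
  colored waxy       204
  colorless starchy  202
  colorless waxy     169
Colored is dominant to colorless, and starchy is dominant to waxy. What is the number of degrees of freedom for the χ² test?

A dihybrid testcross with independent assortment gives a 1:1:1:1 ratio.
A goodness-of-fit test with 4 phenotype classes has df = 4 − 1 = 3.

3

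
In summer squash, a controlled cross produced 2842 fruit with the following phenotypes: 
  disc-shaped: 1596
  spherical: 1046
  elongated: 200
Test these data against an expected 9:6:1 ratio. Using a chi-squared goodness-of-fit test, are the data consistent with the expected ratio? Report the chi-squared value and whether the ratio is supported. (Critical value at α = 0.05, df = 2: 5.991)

3.189; consistent

Expected counts for N = 2842 under a 9:6:1 ratio (total parts = 16):
  disc-shaped: 2842 × 9/16 = 1598.625
  spherical: 2842 × 6/16 = 1065.75
  elongated: 2842 × 1/16 = 177.625
χ² = Σ (O − E)² / E
  disc-shaped: (1596 − 1598.625)² / 1598.625 = 0.0043
  spherical: (1046 − 1065.75)² / 1065.75 = 0.3660
  elongated: (200 − 177.625)² / 177.625 = 2.8185
χ² = 0.0043 + 0.3660 + 2.8185 = 3.1888 ≈ 3.189
Degrees of freedom = 3 − 1 = 2; critical value at α = 0.05 is 5.991.
Since 3.189 < 5.991, we fail to reject the null hypothesis — the data are consistent with the 9:6:1 ratio.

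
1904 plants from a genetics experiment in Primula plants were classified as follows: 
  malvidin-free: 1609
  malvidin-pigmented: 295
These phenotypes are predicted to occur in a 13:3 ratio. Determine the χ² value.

The 13:3 ratio has 16 parts, so with N = 1904 the expected counts are:
  malvidin-free: 1904 × 13/16 = 1547
  malvidin-pigmented: 1904 × 3/16 = 357
χ² = Σ (O − E)² / E
  malvidin-free: (1609 − 1547)² / 1547 = 2.4848
  malvidin-pigmented: (295 − 357)² / 357 = 10.7675
χ² = 2.4848 + 10.7675 = 13.2523 ≈ 13.252

13.252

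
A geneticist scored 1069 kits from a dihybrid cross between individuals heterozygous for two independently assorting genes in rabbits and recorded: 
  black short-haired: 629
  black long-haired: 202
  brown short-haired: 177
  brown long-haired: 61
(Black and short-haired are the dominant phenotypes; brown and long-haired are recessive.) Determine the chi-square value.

4.533

A dihybrid F₂ with independent assortment and complete dominance at both loci gives a 9:3:3:1 phenotypic ratio.
Under the 9:3:3:1 hypothesis (Σ ratio = 16, N = 1069):
  black short-haired: 1069 × 9/16 = 601.3125
  black long-haired: 1069 × 3/16 = 200.4375
  brown short-haired: 1069 × 3/16 = 200.4375
  brown long-haired: 1069 × 1/16 = 66.8125
χ² = Σ (O − E)² / E
  black short-haired: (629 − 601.3125)² / 601.3125 = 1.2749
  black long-haired: (202 − 200.4375)² / 200.4375 = 0.0122
  brown short-haired: (177 − 200.4375)² / 200.4375 = 2.7406
  brown long-haired: (61 − 66.8125)² / 66.8125 = 0.5057
χ² = 1.2749 + 0.0122 + 2.7406 + 0.5057 = 4.5334 ≈ 4.533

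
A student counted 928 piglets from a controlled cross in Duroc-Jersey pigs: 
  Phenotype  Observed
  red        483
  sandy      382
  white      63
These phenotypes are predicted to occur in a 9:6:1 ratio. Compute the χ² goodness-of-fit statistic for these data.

Expected counts for N = 928 under a 9:6:1 ratio (total parts = 16):
  red: 928 × 9/16 = 522
  sandy: 928 × 6/16 = 348
  white: 928 × 1/16 = 58
χ² = Σ (O − E)² / E
  red: (483 − 522)² / 522 = 2.9138
  sandy: (382 − 348)² / 348 = 3.3218
  white: (63 − 58)² / 58 = 0.4310
χ² = 2.9138 + 3.3218 + 0.4310 = 6.6666 ≈ 6.667

6.667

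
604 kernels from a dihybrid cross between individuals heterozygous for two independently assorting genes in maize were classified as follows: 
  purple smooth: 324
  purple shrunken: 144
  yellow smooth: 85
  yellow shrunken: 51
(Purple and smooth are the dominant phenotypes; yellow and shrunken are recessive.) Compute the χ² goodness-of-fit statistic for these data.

20.777

A dihybrid F₂ with independent assortment and complete dominance at both loci gives a 9:3:3:1 phenotypic ratio.
Expected counts for N = 604 under a 9:3:3:1 ratio (total parts = 16):
  purple smooth: 604 × 9/16 = 339.75
  purple shrunken: 604 × 3/16 = 113.25
  yellow smooth: 604 × 3/16 = 113.25
  yellow shrunken: 604 × 1/16 = 37.75
χ² = Σ (O − E)² / E
  purple smooth: (324 − 339.75)² / 339.75 = 0.7301
  purple shrunken: (144 − 113.25)² / 113.25 = 8.3493
  yellow smooth: (85 − 113.25)² / 113.25 = 7.0469
  yellow shrunken: (51 − 37.75)² / 37.75 = 4.6507
χ² = 0.7301 + 8.3493 + 7.0469 + 4.6507 = 20.777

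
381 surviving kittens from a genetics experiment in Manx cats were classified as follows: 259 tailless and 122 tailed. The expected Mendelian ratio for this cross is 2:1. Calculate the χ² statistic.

Total ratio parts = 3. Expected numbers out of 381:
  tailless: 381 × 2/3 = 254
  tailed: 381 × 1/3 = 127
χ² = Σ (O − E)² / E
  tailless: (259 − 254)² / 254 = 0.0984
  tailed: (122 − 127)² / 127 = 0.1969
χ² = 0.0984 + 0.1969 = 0.2953 ≈ 0.295

0.295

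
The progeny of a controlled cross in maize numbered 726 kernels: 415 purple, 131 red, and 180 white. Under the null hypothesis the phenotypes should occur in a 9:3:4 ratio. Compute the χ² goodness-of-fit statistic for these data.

The 9:3:4 ratio has 16 parts, so with N = 726 the expected counts are:
  purple: 726 × 9/16 = 408.375
  red: 726 × 3/16 = 136.125
  white: 726 × 4/16 = 181.5
χ² = Σ (O − E)² / E
  purple: (415 − 408.375)² / 408.375 = 0.1075
  red: (131 − 136.125)² / 136.125 = 0.1930
  white: (180 − 181.5)² / 181.5 = 0.0124
χ² = 0.1075 + 0.1930 + 0.0124 = 0.3129 ≈ 0.313

0.313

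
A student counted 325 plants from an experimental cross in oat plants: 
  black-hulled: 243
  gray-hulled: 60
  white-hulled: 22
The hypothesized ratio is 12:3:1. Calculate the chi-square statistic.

0.157

The 12:3:1 ratio has 16 parts, so with N = 325 the expected counts are:
  black-hulled: 325 × 12/16 = 243.75
  gray-hulled: 325 × 3/16 = 60.9375
  white-hulled: 325 × 1/16 = 20.3125
χ² = Σ (O − E)² / E
  black-hulled: (243 − 243.75)² / 243.75 = 0.0023
  gray-hulled: (60 − 60.9375)² / 60.9375 = 0.0144
  white-hulled: (22 − 20.3125)² / 20.3125 = 0.1402
χ² = 0.0023 + 0.0144 + 0.1402 = 0.1569 ≈ 0.157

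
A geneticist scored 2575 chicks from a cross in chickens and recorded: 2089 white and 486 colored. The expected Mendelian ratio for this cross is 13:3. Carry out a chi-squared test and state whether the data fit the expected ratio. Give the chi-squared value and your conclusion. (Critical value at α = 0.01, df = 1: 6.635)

0.026; consistent

Total ratio parts = 16. Expected numbers out of 2575:
  white: 2575 × 13/16 = 2092.1875
  colored: 2575 × 3/16 = 482.8125
χ² = Σ (O − E)² / E
  white: (2089 − 2092.1875)² / 2092.1875 = 0.0049
  colored: (486 − 482.8125)² / 482.8125 = 0.0210
χ² = 0.0049 + 0.0210 = 0.0259 ≈ 0.026
Degrees of freedom = 2 − 1 = 1; critical value at α = 0.01 is 6.635.
Since 0.026 < 6.635, we fail to reject the null hypothesis — the data are consistent with the 13:3 ratio.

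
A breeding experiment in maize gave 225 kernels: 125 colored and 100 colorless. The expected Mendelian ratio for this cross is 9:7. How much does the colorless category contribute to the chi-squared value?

Expected counts for N = 225 under a 9:7 ratio (total parts = 16):
  colored: 225 × 9/16 = 126.5625
  colorless: 225 × 7/16 = 98.4375
Contribution of colorless: (100 − 98.4375)² / 98.4375 = 0.0248

0.025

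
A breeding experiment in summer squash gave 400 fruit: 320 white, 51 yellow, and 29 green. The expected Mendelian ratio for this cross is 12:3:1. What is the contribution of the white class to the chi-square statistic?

The 12:3:1 ratio has 16 parts, so with N = 400 the expected counts are:
  white: 400 × 12/16 = 300
  yellow: 400 × 3/16 = 75
  green: 400 × 1/16 = 25
Contribution of white: (320 − 300)² / 300 = 1.3333

1.333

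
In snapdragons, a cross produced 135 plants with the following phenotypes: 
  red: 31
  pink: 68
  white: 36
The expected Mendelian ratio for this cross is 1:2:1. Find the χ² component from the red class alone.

0.224

Under the 1:2:1 hypothesis (Σ ratio = 4, N = 135):
  red: 135 × 1/4 = 33.75
  pink: 135 × 2/4 = 67.5
  white: 135 × 1/4 = 33.75
Contribution of red: (31 − 33.75)² / 33.75 = 0.2241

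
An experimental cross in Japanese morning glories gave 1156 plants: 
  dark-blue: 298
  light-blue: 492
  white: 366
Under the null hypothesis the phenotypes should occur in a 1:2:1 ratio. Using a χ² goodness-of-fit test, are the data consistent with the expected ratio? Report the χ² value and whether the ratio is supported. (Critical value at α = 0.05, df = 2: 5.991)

33.592; not consistent

The 1:2:1 ratio has 4 parts, so with N = 1156 the expected counts are:
  dark-blue: 1156 × 1/4 = 289
  light-blue: 1156 × 2/4 = 578
  white: 1156 × 1/4 = 289
χ² = Σ (O − E)² / E
  dark-blue: (298 − 289)² / 289 = 0.2803
  light-blue: (492 − 578)² / 578 = 12.7958
  white: (366 − 289)² / 289 = 20.5156
χ² = 0.2803 + 12.7958 + 20.5156 = 33.5917 ≈ 33.592
Degrees of freedom = 3 − 1 = 2; critical value at α = 0.05 is 5.991.
Since 33.592 > 5.991, we reject the null hypothesis — the data do not fit the 1:2:1 ratio.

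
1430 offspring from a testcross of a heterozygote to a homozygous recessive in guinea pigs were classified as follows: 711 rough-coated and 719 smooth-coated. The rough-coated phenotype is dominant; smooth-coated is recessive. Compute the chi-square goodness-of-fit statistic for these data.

0.045

A testcross of a heterozygote (Aa × aa) gives a 1:1 phenotypic ratio.
Expected counts for N = 1430 under a 1:1 ratio (total parts = 2):
  rough-coated: 1430 × 1/2 = 715
  smooth-coated: 1430 × 1/2 = 715
χ² = Σ (O − E)² / E
  rough-coated: (711 − 715)² / 715 = 0.0224
  smooth-coated: (719 − 715)² / 715 = 0.0224
χ² = 0.0224 + 0.0224 = 0.0448 ≈ 0.045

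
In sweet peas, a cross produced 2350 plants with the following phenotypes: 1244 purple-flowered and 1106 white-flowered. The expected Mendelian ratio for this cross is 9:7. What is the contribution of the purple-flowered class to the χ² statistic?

4.588

Expected counts for N = 2350 under a 9:7 ratio (total parts = 16):
  purple-flowered: 2350 × 9/16 = 1321.875
  white-flowered: 2350 × 7/16 = 1028.125
Contribution of purple-flowered: (1244 − 1321.875)² / 1321.875 = 4.5878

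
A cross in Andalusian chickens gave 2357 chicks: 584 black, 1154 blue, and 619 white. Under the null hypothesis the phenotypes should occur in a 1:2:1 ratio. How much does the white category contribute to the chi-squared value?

1.502

Total ratio parts = 4. Expected numbers out of 2357:
  black: 2357 × 1/4 = 589.25
  blue: 2357 × 2/4 = 1178.5
  white: 2357 × 1/4 = 589.25
Contribution of white: (619 − 589.25)² / 589.25 = 1.5020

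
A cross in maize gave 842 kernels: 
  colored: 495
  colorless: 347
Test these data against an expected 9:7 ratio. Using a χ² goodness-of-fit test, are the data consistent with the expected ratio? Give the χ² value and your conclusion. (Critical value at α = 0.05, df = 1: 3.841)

The 9:7 ratio has 16 parts, so with N = 842 the expected counts are:
  colored: 842 × 9/16 = 473.625
  colorless: 842 × 7/16 = 368.375
χ² = Σ (O − E)² / E
  colored: (495 − 473.625)² / 473.625 = 0.9647
  colorless: (347 − 368.375)² / 368.375 = 1.2403
χ² = 0.9647 + 1.2403 = 2.205
Degrees of freedom = 2 − 1 = 1; critical value at α = 0.05 is 3.841.
Since 2.205 < 3.841, we fail to reject the null hypothesis — the data are consistent with the 9:7 ratio.

2.205; consistent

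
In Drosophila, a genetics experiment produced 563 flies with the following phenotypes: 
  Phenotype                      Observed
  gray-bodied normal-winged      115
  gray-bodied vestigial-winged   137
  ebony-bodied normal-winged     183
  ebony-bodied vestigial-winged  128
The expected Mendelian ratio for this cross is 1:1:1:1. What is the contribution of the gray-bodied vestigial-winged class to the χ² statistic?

0.100

Total ratio parts = 4. Expected numbers out of 563:
  gray-bodied normal-winged: 563 × 1/4 = 140.75
  gray-bodied vestigial-winged: 563 × 1/4 = 140.75
  ebony-bodied normal-winged: 563 × 1/4 = 140.75
  ebony-bodied vestigial-winged: 563 × 1/4 = 140.75
Contribution of gray-bodied vestigial-winged: (137 − 140.75)² / 140.75 = 0.0999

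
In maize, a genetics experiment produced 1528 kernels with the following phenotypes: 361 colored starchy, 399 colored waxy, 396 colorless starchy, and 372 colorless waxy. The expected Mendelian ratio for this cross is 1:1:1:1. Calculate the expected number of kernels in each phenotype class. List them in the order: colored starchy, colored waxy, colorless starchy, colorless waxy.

Under the 1:1:1:1 hypothesis (Σ ratio = 4, N = 1528):
  colored starchy: 1528 × 1/4 = 382
  colored waxy: 1528 × 1/4 = 382
  colorless starchy: 1528 × 1/4 = 382
  colorless waxy: 1528 × 1/4 = 382

382, 382, 382, 382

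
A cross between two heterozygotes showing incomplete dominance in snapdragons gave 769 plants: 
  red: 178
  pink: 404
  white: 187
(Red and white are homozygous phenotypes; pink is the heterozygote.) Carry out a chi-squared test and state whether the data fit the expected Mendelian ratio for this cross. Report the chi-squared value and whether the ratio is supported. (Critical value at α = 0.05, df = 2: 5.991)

With incomplete dominance, a heterozygote × heterozygote cross gives a 1:2:1 phenotypic ratio.
Under the 1:2:1 hypothesis (Σ ratio = 4, N = 769):
  red: 769 × 1/4 = 192.25
  pink: 769 × 2/4 = 384.5
  white: 769 × 1/4 = 192.25
χ² = Σ (O − E)² / E
  red: (178 − 192.25)² / 192.25 = 1.0562
  pink: (404 − 384.5)² / 384.5 = 0.9889
  white: (187 − 192.25)² / 192.25 = 0.1434
χ² = 1.0562 + 0.9889 + 0.1434 = 2.1885 ≈ 2.189
Degrees of freedom = 3 − 1 = 2; critical value at α = 0.05 is 5.991.
Since 2.189 < 5.991, we fail to reject the null hypothesis — the data are consistent with the 1:2:1 ratio.

2.189; consistent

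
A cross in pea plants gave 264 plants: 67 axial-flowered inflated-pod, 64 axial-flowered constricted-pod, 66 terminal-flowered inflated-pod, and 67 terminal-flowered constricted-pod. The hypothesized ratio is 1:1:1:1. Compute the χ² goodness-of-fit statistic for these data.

The 1:1:1:1 ratio has 4 parts, so with N = 264 the expected counts are:
  axial-flowered inflated-pod: 264 × 1/4 = 66
  axial-flowered constricted-pod: 264 × 1/4 = 66
  terminal-flowered inflated-pod: 264 × 1/4 = 66
  terminal-flowered constricted-pod: 264 × 1/4 = 66
χ² = Σ (O − E)² / E
  axial-flowered inflated-pod: (67 − 66)² / 66 = 0.0152
  axial-flowered constricted-pod: (64 − 66)² / 66 = 0.0606
  terminal-flowered inflated-pod: (66 − 66)² / 66 = 0.0000
  terminal-flowered constricted-pod: (67 − 66)² / 66 = 0.0152
χ² = 0.0152 + 0.0606 + 0.0000 + 0.0152 = 0.091

0.091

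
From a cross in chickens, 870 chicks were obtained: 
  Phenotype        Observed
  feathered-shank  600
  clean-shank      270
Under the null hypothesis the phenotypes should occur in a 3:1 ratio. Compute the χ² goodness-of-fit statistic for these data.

16.897

Total ratio parts = 4. Expected numbers out of 870:
  feathered-shank: 870 × 3/4 = 652.5
  clean-shank: 870 × 1/4 = 217.5
χ² = Σ (O − E)² / E
  feathered-shank: (600 − 652.5)² / 652.5 = 4.2241
  clean-shank: (270 − 217.5)² / 217.5 = 12.6724
χ² = 4.2241 + 12.6724 = 16.8965 ≈ 16.897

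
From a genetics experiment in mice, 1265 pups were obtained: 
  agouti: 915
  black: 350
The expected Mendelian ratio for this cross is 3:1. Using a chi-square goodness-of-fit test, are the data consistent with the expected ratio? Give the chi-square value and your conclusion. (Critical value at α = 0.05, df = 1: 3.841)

4.802; not consistent

Under the 3:1 hypothesis (Σ ratio = 4, N = 1265):
  agouti: 1265 × 3/4 = 948.75
  black: 1265 × 1/4 = 316.25
χ² = Σ (O − E)² / E
  agouti: (915 − 948.75)² / 948.75 = 1.2006
  black: (350 − 316.25)² / 316.25 = 3.6018
χ² = 1.2006 + 3.6018 = 4.8024 ≈ 4.802
Degrees of freedom = 2 − 1 = 1; critical value at α = 0.05 is 3.841.
Since 4.802 > 3.841, we reject the null hypothesis — the data do not fit the 3:1 ratio.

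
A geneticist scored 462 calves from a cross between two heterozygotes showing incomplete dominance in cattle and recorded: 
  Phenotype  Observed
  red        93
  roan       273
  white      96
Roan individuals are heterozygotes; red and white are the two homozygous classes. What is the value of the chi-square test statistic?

15.312

With incomplete dominance, a heterozygote × heterozygote cross gives a 1:2:1 phenotypic ratio.
Total ratio parts = 4. Expected numbers out of 462:
  red: 462 × 1/4 = 115.5
  roan: 462 × 2/4 = 231
  white: 462 × 1/4 = 115.5
χ² = Σ (O − E)² / E
  red: (93 − 115.5)² / 115.5 = 4.3831
  roan: (273 − 231)² / 231 = 7.6364
  white: (96 − 115.5)² / 115.5 = 3.2922
χ² = 4.3831 + 7.6364 + 3.2922 = 15.3117 ≈ 15.312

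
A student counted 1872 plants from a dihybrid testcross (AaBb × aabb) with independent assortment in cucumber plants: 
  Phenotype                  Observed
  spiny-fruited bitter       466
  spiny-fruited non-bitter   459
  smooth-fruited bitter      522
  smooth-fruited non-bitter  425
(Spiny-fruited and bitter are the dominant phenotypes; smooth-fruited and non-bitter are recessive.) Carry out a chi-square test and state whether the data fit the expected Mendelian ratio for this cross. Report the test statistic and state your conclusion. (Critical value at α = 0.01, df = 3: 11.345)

10.363; consistent

A dihybrid testcross with independent assortment gives a 1:1:1:1 ratio.
Under the 1:1:1:1 hypothesis (Σ ratio = 4, N = 1872):
  spiny-fruited bitter: 1872 × 1/4 = 468
  spiny-fruited non-bitter: 1872 × 1/4 = 468
  smooth-fruited bitter: 1872 × 1/4 = 468
  smooth-fruited non-bitter: 1872 × 1/4 = 468
χ² = Σ (O − E)² / E
  spiny-fruited bitter: (466 − 468)² / 468 = 0.0085
  spiny-fruited non-bitter: (459 − 468)² / 468 = 0.1731
  smooth-fruited bitter: (522 − 468)² / 468 = 6.2308
  smooth-fruited non-bitter: (425 − 468)² / 468 = 3.9509
χ² = 0.0085 + 0.1731 + 6.2308 + 3.9509 = 10.3633 ≈ 10.363
Degrees of freedom = 4 − 1 = 3; critical value at α = 0.01 is 11.345.
Since 10.363 < 11.345, we fail to reject the null hypothesis — the data are consistent with the 1:1:1:1 ratio.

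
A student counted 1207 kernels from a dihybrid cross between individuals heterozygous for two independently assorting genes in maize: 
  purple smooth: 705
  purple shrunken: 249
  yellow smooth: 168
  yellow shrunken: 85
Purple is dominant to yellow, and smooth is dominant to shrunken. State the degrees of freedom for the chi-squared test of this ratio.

3

A dihybrid F₂ with independent assortment and complete dominance at both loci gives a 9:3:3:1 phenotypic ratio.
A goodness-of-fit test with 4 phenotype classes has df = 4 − 1 = 3.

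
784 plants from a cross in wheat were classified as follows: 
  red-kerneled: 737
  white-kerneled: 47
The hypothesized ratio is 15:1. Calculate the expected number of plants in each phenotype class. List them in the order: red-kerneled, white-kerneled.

Expected counts for N = 784 under a 15:1 ratio (total parts = 16):
  red-kerneled: 784 × 15/16 = 735
  white-kerneled: 784 × 1/16 = 49

735, 49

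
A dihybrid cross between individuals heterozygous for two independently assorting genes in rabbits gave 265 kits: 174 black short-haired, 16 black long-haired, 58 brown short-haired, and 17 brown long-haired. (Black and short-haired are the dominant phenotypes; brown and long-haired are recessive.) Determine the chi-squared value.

28.414

A dihybrid F₂ with independent assortment and complete dominance at both loci gives a 9:3:3:1 phenotypic ratio.
The 9:3:3:1 ratio has 16 parts, so with N = 265 the expected counts are:
  black short-haired: 265 × 9/16 = 149.0625
  black long-haired: 265 × 3/16 = 49.6875
  brown short-haired: 265 × 3/16 = 49.6875
  brown long-haired: 265 × 1/16 = 16.5625
χ² = Σ (O − E)² / E
  black short-haired: (174 − 149.0625)² / 149.0625 = 4.1719
  black long-haired: (16 − 49.6875)² / 49.6875 = 22.8397
  brown short-haired: (58 − 49.6875)² / 49.6875 = 1.3906
  brown long-haired: (17 − 16.5625)² / 16.5625 = 0.0116
χ² = 4.1719 + 22.8397 + 1.3906 + 0.0116 = 28.4138 ≈ 28.414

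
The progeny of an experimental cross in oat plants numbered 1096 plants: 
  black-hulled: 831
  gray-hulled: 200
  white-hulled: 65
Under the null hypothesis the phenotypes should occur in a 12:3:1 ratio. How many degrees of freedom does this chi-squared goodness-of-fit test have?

2

A goodness-of-fit test with 3 phenotype classes has df = 3 − 1 = 2.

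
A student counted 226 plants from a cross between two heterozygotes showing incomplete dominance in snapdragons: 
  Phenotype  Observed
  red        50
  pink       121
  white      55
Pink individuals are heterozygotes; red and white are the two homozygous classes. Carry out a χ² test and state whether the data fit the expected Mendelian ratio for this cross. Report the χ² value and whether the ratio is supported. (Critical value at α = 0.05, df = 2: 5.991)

1.354; consistent

With incomplete dominance, a heterozygote × heterozygote cross gives a 1:2:1 phenotypic ratio.
The 1:2:1 ratio has 4 parts, so with N = 226 the expected counts are:
  red: 226 × 1/4 = 56.5
  pink: 226 × 2/4 = 113
  white: 226 × 1/4 = 56.5
χ² = Σ (O − E)² / E
  red: (50 − 56.5)² / 56.5 = 0.7478
  pink: (121 − 113)² / 113 = 0.5664
  white: (55 − 56.5)² / 56.5 = 0.0398
χ² = 0.7478 + 0.5664 + 0.0398 = 1.354
Degrees of freedom = 3 − 1 = 2; critical value at α = 0.05 is 5.991.
Since 1.354 < 5.991, we fail to reject the null hypothesis — the data are consistent with the 1:2:1 ratio.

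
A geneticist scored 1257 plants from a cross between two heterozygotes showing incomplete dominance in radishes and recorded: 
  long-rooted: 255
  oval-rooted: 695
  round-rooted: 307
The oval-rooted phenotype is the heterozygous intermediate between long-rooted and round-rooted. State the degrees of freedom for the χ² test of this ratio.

2

With incomplete dominance, a heterozygote × heterozygote cross gives a 1:2:1 phenotypic ratio.
A goodness-of-fit test with 3 phenotype classes has df = 3 − 1 = 2.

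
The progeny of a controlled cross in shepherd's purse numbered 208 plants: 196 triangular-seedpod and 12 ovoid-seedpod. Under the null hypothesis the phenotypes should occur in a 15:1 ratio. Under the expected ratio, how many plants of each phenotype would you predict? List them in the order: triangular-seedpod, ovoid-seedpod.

195, 13

Under the 15:1 hypothesis (Σ ratio = 16, N = 208):
  triangular-seedpod: 208 × 15/16 = 195
  ovoid-seedpod: 208 × 1/16 = 13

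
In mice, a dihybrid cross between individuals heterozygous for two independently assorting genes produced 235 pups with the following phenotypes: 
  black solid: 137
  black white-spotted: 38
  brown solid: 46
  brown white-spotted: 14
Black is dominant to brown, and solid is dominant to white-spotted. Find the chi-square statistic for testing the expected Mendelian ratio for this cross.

1.127

A dihybrid F₂ with independent assortment and complete dominance at both loci gives a 9:3:3:1 phenotypic ratio.
The 9:3:3:1 ratio has 16 parts, so with N = 235 the expected counts are:
  black solid: 235 × 9/16 = 132.1875
  black white-spotted: 235 × 3/16 = 44.0625
  brown solid: 235 × 3/16 = 44.0625
  brown white-spotted: 235 × 1/16 = 14.6875
χ² = Σ (O − E)² / E
  black solid: (137 − 132.1875)² / 132.1875 = 0.1752
  black white-spotted: (38 − 44.0625)² / 44.0625 = 0.8341
  brown solid: (46 − 44.0625)² / 44.0625 = 0.0852
  brown white-spotted: (14 − 14.6875)² / 14.6875 = 0.0322
χ² = 0.1752 + 0.8341 + 0.0852 + 0.0322 = 1.1267 ≈ 1.127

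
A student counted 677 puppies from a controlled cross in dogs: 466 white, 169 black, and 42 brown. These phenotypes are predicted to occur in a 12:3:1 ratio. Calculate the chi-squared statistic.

The 12:3:1 ratio has 16 parts, so with N = 677 the expected counts are:
  white: 677 × 12/16 = 507.75
  black: 677 × 3/16 = 126.9375
  brown: 677 × 1/16 = 42.3125
χ² = Σ (O − E)² / E
  white: (466 − 507.75)² / 507.75 = 3.4329
  black: (169 − 126.9375)² / 126.9375 = 13.9380
  brown: (42 − 42.3125)² / 42.3125 = 0.0023
χ² = 3.4329 + 13.9380 + 0.0023 = 17.3732 ≈ 17.373

17.373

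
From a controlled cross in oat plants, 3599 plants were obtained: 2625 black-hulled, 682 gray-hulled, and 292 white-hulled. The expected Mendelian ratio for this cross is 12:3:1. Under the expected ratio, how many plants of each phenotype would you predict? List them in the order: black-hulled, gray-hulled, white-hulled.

Under the 12:3:1 hypothesis (Σ ratio = 16, N = 3599):
  black-hulled: 3599 × 12/16 = 2699.25
  gray-hulled: 3599 × 3/16 = 674.8125
  white-hulled: 3599 × 1/16 = 224.9375

2699.25, 674.8125, 224.9375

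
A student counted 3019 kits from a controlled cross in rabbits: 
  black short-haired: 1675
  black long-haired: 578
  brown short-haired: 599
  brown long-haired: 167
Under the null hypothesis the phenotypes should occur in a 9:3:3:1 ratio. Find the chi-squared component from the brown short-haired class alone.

Under the 9:3:3:1 hypothesis (Σ ratio = 16, N = 3019):
  black short-haired: 3019 × 9/16 = 1698.1875
  black long-haired: 3019 × 3/16 = 566.0625
  brown short-haired: 3019 × 3/16 = 566.0625
  brown long-haired: 3019 × 1/16 = 188.6875
Contribution of brown short-haired: (599 − 566.0625)² / 566.0625 = 1.9165

1.917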